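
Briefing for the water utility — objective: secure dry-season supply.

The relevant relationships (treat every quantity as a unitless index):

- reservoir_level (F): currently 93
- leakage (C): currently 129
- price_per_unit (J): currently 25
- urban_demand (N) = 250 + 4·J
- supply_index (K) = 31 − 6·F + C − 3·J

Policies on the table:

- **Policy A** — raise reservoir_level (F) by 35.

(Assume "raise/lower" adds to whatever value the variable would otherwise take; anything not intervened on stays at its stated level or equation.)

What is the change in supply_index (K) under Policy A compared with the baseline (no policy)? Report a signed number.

Baseline:
  F = 93
  C = 129
  J = 25
  K = 31 − 6·93 + 129 − 3·25 = -473
Policy A (F + 35):
  F = 93 + 35 = 128
  C = 129
  J = 25
  K = 31 − 6·128 + 129 − 3·25 = -683
Change in K: -683 − (-473) = -210

-210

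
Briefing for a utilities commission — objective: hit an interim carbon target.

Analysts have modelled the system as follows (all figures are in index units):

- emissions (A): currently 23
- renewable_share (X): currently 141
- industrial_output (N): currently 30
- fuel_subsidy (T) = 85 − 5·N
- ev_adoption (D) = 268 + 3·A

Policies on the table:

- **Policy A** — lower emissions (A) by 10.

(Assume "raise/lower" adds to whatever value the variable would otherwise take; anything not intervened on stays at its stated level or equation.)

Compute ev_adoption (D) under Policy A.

Policy A (A − 10):
  A = 23 − 10 = 13
  D = 268 + 3·13 = 307

307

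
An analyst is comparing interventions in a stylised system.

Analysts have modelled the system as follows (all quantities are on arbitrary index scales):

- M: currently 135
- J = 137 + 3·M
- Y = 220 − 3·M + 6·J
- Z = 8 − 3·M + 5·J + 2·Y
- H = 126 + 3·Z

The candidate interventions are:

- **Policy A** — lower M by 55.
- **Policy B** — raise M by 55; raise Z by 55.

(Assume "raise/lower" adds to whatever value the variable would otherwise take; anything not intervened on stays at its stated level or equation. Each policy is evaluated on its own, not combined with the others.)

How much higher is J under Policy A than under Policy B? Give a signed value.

Policy A (M − 55):
  M = 135 − 55 = 80
  J = 137 + 3·80 = 377
Policy B (M + 55, Z + 55):
  M = 135 + 55 = 190
  J = 137 + 3·190 = 707
J: 377 − 707 = -330

-330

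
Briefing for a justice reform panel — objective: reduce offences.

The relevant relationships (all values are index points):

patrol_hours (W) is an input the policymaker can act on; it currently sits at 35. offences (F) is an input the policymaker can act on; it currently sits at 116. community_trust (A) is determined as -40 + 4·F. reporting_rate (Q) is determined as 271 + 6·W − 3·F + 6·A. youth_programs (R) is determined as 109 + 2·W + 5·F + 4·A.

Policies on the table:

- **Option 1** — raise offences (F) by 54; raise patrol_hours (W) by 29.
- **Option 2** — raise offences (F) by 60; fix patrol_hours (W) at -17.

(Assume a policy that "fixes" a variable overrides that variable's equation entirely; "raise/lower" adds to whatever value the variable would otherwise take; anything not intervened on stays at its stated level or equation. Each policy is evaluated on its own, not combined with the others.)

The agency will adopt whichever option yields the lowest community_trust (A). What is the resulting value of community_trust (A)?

640

Option 1 (F + 54, W + 29):
  F = 116 + 54 = 170
  A = -40 + 4·170 = 640
Option 2 (F + 60, W := -17):
  F = 116 + 60 = 176
  A = -40 + 4·176 = 664
Comparing — Option 1: A=640, Option 2: A=664. Lowest is 640 (Option 1).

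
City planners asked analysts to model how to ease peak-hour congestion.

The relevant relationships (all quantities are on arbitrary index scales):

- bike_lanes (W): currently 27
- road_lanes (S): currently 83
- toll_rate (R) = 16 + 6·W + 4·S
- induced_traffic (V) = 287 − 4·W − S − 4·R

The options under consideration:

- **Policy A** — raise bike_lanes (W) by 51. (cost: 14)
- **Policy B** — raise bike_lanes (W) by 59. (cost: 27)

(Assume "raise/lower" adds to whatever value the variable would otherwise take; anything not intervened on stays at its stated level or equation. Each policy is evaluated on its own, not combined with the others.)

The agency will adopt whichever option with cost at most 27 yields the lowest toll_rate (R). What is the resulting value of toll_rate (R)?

816

Policy A (W + 51):
  W = 27 + 51 = 78
  S = 83
  R = 16 + 6·78 + 4·83 = 816
Policy B (W + 59):
  W = 27 + 59 = 86
  S = 83
  R = 16 + 6·86 + 4·83 = 864
Comparing — Policy A: R=816, Policy B: R=864. Lowest is 816 (Policy A).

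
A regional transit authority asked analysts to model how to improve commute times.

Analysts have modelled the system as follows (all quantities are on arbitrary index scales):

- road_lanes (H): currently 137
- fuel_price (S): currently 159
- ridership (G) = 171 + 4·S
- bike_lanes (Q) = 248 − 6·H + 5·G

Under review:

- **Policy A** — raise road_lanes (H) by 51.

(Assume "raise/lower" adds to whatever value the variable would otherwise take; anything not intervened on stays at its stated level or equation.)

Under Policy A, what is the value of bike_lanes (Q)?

Policy A (H + 51):
  H = 137 + 51 = 188
  S = 159
  G = 171 + 4·159 = 807
  Q = 248 − 6·188 + 5·807 = 3155

3155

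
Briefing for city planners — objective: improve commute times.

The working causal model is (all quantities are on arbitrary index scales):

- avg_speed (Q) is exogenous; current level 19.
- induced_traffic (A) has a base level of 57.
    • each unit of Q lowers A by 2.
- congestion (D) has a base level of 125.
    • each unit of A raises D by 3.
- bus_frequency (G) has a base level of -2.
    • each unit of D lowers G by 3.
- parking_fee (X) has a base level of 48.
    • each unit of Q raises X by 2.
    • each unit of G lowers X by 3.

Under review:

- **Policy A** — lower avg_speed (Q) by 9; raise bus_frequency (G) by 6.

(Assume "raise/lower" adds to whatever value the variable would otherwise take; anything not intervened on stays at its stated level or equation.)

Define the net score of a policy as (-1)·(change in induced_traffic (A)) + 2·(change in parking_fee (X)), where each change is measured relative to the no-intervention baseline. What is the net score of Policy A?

Baseline:
  Q = 19
  A = 57 − 2·19 = 19
  D = 125 + 3·19 = 182
  G = -2 − 3·182 = -548
  X = 48 + 2·19 − 3·(-548) = 1730
Policy A (Q − 9, G + 6):
  Q = 19 − 9 = 10
  A = 57 − 2·10 = 37
  D = 125 + 3·37 = 236
  G = -2 − 3·236 (+6 from intervention) = -704
  X = 48 + 2·10 − 3·(-704) = 2180
ΔA = 37 − 19 = 18; ΔX = 2180 − 1730 = 450
Score = (-1)·18 + 2·450 = 882

882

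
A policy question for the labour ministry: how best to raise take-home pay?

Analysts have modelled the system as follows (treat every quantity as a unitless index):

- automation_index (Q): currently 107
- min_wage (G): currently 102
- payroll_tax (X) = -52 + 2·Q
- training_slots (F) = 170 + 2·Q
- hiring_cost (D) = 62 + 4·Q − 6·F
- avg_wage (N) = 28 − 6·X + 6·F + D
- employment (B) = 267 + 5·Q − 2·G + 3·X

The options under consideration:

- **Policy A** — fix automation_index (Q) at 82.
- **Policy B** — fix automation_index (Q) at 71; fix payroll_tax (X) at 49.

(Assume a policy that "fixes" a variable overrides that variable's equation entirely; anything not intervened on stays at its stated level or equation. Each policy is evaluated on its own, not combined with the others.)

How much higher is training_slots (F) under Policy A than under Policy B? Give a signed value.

22

Policy A (Q := 82):
  Q = 82
  F = 170 + 2·82 = 334
Policy B (Q := 71, X := 49):
  Q = 71
  F = 170 + 2·71 = 312
F: 334 − 312 = 22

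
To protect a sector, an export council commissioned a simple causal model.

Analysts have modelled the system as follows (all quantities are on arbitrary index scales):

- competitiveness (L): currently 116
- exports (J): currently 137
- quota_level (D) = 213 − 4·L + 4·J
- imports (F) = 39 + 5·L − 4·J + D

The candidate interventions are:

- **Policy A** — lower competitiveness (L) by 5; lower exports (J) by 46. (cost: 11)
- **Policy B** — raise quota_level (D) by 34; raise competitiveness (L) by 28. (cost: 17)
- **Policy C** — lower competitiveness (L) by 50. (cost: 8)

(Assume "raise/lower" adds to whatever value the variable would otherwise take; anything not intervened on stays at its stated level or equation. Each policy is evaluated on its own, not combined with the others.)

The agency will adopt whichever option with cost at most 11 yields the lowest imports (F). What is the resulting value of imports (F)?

Policy A (L − 5, J − 46):
  L = 116 − 5 = 111
  J = 137 − 46 = 91
  D = 213 − 4·111 + 4·91 = 133
  F = 39 + 5·111 − 4·91 + 133 = 363
Policy C (L − 50):
  L = 116 − 50 = 66
  J = 137
  D = 213 − 4·66 + 4·137 = 497
  F = 39 + 5·66 − 4·137 + 497 = 318
Comparing — Policy A: F=363, Policy C: F=318. Lowest is 318 (Policy C).

318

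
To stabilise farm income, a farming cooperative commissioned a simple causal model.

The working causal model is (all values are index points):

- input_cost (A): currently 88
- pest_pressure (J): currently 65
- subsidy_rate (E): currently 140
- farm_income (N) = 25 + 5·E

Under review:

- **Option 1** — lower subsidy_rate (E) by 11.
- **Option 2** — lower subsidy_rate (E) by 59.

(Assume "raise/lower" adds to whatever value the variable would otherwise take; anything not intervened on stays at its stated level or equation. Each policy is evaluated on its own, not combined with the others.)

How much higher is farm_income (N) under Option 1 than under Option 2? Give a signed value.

Option 1 (E − 11):
  E = 140 − 11 = 129
  N = 25 + 5·129 = 670
Option 2 (E − 59):
  E = 140 − 59 = 81
  N = 25 + 5·81 = 430
N: 670 − 430 = 240

240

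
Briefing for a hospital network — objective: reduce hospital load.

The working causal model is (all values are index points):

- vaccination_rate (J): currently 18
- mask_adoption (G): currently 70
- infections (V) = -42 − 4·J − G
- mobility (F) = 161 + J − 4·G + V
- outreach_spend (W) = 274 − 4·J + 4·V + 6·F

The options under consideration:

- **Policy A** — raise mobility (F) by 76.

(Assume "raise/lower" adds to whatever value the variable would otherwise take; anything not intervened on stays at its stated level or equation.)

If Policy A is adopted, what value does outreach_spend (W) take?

-1788

Policy A (F + 76):
  J = 18
  G = 70
  V = -42 − 4·18 − 70 = -184
  F = 161 + 18 − 4·70 + (-184) (+76 from intervention) = -209
  W = 274 − 4·18 + 4·(-184) + 6·(-209) = -1788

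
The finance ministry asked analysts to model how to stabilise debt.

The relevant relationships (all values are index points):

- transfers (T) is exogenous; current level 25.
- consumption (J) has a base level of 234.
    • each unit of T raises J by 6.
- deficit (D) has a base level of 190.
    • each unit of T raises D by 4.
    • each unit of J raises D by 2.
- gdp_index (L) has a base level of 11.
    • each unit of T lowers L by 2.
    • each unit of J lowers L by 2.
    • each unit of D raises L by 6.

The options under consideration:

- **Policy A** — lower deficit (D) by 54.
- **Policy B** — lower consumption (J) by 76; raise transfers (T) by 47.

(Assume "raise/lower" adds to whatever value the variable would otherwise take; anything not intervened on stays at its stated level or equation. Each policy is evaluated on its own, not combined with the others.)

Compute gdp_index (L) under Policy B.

8635

Policy B (J − 76, T + 47):
  T = 25 + 47 = 72
  J = 234 + 6·72 (−76 from intervention) = 590
  D = 190 + 4·72 + 2·590 = 1658
  L = 11 − 2·72 − 2·590 + 6·1658 = 8635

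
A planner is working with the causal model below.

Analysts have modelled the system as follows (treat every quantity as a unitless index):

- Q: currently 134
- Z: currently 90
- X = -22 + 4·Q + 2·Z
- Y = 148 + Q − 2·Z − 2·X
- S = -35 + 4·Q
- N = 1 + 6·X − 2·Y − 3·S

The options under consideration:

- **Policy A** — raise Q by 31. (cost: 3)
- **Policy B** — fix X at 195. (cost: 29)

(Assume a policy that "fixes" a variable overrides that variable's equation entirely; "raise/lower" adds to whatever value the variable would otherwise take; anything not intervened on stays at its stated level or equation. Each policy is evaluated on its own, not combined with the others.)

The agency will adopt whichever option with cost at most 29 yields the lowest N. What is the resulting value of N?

244

Policy A (Q + 31):
  Q = 134 + 31 = 165
  Z = 90
  X = -22 + 4·165 + 2·90 = 818
  Y = 148 + 165 − 2·90 − 2·818 = -1503
  S = -35 + 4·165 = 625
  N = 1 + 6·818 − 2·(-1503) − 3·625 = 6040
Policy B (X := 195):
  Q = 134
  Z = 90
  X = 195
  Y = 148 + 134 − 2·90 − 2·195 = -288
  S = -35 + 4·134 = 501
  N = 1 + 6·195 − 2·(-288) − 3·501 = 244
Comparing — Policy A: N=6040, Policy B: N=244. Lowest is 244 (Policy B).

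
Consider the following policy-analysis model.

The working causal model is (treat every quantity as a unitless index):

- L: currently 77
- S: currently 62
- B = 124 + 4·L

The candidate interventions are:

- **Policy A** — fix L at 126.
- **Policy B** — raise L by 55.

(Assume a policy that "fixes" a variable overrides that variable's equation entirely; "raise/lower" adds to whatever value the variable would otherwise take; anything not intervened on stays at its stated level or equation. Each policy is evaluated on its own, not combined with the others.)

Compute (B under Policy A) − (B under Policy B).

-24

Policy A (L := 126):
  L = 126
  B = 124 + 4·126 = 628
Policy B (L + 55):
  L = 77 + 55 = 132
  B = 124 + 4·132 = 652
B: 628 − 652 = -24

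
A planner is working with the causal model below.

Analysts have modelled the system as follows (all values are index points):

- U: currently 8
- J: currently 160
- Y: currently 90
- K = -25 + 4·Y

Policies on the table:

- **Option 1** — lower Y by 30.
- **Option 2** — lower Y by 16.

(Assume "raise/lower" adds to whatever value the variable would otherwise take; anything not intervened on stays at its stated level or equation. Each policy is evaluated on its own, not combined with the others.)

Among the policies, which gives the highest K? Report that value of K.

Option 1 (Y − 30):
  Y = 90 − 30 = 60
  K = -25 + 4·60 = 215
Option 2 (Y − 16):
  Y = 90 − 16 = 74
  K = -25 + 4·74 = 271
Comparing — Option 1: K=215, Option 2: K=271. Highest is 271 (Option 2).

271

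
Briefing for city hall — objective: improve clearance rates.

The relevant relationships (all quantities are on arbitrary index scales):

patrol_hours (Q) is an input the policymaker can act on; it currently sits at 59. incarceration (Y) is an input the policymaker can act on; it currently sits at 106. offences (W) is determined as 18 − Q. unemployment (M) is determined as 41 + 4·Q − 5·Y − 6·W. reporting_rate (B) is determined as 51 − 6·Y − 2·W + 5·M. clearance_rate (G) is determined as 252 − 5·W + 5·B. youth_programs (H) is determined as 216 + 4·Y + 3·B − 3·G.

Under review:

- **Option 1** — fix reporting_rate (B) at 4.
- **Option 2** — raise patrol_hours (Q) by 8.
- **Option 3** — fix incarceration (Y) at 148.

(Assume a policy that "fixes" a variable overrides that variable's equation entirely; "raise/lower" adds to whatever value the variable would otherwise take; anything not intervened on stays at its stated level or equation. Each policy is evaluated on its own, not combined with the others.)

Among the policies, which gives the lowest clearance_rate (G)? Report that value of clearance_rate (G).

Option 1 (B := 4):
  Q = 59
  Y = 106
  W = 18 − 59 = -41
  M = 41 + 4·59 − 5·106 − 6·(-41) = -7
  B = 4
  G = 252 − 5·(-41) + 5·4 = 477
Option 2 (Q + 8):
  Q = 59 + 8 = 67
  Y = 106
  W = 18 − 67 = -49
  M = 41 + 4·67 − 5·106 − 6·(-49) = 73
  B = 51 − 6·106 − 2·(-49) + 5·73 = -122
  G = 252 − 5·(-49) + 5·(-122) = -113
Option 3 (Y := 148):
  Q = 59
  Y = 148
  W = 18 − 59 = -41
  M = 41 + 4·59 − 5·148 − 6·(-41) = -217
  B = 51 − 6·148 − 2·(-41) + 5·(-217) = -1840
  G = 252 − 5·(-41) + 5·(-1840) = -8743
Comparing — Option 1: G=477, Option 2: G=-113, Option 3: G=-8743. Lowest is -8743 (Option 3).

-8743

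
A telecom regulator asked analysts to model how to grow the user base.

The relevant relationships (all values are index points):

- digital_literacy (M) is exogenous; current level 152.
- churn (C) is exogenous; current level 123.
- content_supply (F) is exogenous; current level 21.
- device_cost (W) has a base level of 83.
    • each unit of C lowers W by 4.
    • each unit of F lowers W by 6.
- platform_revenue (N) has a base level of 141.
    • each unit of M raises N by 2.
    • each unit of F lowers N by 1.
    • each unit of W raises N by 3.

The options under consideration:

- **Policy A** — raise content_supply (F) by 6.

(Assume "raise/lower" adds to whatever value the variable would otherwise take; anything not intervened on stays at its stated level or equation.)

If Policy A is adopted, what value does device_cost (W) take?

Policy A (F + 6):
  C = 123
  F = 21 + 6 = 27
  W = 83 − 4·123 − 6·27 = -571

-571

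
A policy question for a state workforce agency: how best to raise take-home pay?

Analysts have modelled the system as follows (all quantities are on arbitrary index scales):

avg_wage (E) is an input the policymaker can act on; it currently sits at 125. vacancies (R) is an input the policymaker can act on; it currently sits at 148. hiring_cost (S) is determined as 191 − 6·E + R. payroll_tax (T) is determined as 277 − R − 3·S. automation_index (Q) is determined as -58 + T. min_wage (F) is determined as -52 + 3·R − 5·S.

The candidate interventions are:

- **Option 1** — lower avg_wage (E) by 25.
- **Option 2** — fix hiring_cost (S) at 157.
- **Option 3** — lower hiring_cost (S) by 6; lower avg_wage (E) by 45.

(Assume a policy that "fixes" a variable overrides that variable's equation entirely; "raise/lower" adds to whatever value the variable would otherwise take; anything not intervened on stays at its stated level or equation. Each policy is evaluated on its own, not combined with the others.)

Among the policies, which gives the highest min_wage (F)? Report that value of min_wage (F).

1697

Option 1 (E − 25):
  E = 125 − 25 = 100
  R = 148
  S = 191 − 6·100 + 148 = -261
  F = -52 + 3·148 − 5·(-261) = 1697
Option 2 (S := 157):
  E = 125
  R = 148
  S = 157
  F = -52 + 3·148 − 5·157 = -393
Option 3 (S − 6, E − 45):
  E = 125 − 45 = 80
  R = 148
  S = 191 − 6·80 + 148 (−6 from intervention) = -147
  F = -52 + 3·148 − 5·(-147) = 1127
Comparing — Option 1: F=1697, Option 2: F=-393, Option 3: F=1127. Highest is 1697 (Option 1).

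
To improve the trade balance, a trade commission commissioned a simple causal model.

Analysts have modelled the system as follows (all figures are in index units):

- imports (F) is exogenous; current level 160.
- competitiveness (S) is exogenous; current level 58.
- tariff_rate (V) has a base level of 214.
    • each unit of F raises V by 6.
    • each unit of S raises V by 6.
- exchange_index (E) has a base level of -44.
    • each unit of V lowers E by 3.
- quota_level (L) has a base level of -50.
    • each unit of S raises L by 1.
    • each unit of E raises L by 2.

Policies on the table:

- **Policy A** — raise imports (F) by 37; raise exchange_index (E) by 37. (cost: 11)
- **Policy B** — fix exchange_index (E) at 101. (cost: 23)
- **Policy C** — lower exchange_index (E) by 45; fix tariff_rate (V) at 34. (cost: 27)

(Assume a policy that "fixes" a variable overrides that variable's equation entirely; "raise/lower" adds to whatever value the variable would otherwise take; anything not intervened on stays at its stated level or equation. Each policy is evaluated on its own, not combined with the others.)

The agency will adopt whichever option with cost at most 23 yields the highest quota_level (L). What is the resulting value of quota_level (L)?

210

Policy A (F + 37, E + 37):
  F = 160 + 37 = 197
  S = 58
  V = 214 + 6·197 + 6·58 = 1744
  E = -44 − 3·1744 (+37 from intervention) = -5239
  L = -50 + 58 + 2·(-5239) = -10470
Policy B (E := 101):
  F = 160
  S = 58
  V = 214 + 6·160 + 6·58 = 1522
  E = 101
  L = -50 + 58 + 2·101 = 210
Comparing — Policy A: L=-10470, Policy B: L=210. Highest is 210 (Policy B).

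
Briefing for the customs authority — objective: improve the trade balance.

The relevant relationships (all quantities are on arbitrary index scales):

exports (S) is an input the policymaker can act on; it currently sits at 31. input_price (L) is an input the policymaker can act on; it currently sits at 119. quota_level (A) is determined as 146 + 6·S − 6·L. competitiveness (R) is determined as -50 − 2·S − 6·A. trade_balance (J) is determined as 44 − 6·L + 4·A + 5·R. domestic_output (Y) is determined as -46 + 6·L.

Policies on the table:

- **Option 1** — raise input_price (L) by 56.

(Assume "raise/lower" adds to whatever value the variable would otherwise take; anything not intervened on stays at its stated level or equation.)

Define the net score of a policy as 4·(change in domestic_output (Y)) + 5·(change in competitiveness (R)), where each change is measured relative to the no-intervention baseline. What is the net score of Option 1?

11424

Baseline:
  S = 31
  L = 119
  A = 146 + 6·31 − 6·119 = -382
  R = -50 − 2·31 − 6·(-382) = 2180
  Y = -46 + 6·119 = 668
Option 1 (L + 56):
  S = 31
  L = 119 + 56 = 175
  A = 146 + 6·31 − 6·175 = -718
  R = -50 − 2·31 − 6·(-718) = 4196
  Y = -46 + 6·175 = 1004
ΔY = 1004 − 668 = 336; ΔR = 4196 − 2180 = 2016
Score = 4·336 + 5·2016 = 11424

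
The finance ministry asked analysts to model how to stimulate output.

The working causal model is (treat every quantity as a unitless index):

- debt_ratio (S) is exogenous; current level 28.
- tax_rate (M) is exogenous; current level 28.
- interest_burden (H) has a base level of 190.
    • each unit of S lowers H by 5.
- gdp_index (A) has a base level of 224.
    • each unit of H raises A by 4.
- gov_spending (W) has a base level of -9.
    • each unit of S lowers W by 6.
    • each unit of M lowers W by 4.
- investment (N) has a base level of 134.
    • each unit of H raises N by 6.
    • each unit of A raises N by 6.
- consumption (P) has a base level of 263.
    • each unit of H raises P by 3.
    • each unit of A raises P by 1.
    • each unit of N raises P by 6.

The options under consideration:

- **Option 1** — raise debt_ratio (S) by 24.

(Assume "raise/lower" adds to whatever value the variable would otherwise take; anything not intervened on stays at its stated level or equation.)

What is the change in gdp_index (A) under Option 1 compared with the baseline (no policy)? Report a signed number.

-480

Baseline:
  S = 28
  H = 190 − 5·28 = 50
  A = 224 + 4·50 = 424
Option 1 (S + 24):
  S = 28 + 24 = 52
  H = 190 − 5·52 = -70
  A = 224 + 4·(-70) = -56
Change in A: -56 − 424 = -480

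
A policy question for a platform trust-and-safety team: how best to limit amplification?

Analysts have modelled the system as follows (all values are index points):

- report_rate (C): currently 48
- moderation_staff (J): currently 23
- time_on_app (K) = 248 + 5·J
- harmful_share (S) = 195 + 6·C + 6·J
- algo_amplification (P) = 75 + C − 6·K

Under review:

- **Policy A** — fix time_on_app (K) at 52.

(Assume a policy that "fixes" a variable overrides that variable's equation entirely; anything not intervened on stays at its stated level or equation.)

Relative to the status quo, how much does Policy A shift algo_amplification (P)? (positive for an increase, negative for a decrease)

1866

Baseline:
  C = 48
  J = 23
  K = 248 + 5·23 = 363
  P = 75 + 48 − 6·363 = -2055
Policy A (K := 52):
  C = 48
  J = 23
  K = 52
  P = 75 + 48 − 6·52 = -189
Change in P: -189 − (-2055) = 1866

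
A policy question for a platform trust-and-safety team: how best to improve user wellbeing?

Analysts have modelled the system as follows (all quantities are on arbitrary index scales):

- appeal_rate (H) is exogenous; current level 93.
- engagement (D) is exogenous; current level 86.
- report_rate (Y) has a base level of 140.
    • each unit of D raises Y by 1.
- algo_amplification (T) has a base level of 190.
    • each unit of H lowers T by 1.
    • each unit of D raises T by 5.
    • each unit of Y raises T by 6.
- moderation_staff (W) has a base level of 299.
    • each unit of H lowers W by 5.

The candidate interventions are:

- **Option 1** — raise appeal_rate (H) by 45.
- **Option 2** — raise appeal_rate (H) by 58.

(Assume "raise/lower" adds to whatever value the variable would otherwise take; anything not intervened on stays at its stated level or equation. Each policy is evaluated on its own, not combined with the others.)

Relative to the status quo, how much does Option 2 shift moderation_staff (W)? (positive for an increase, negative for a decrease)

Baseline:
  H = 93
  W = 299 − 5·93 = -166
Option 2 (H + 58):
  H = 93 + 58 = 151
  W = 299 − 5·151 = -456
Change in W: -456 − (-166) = -290

-290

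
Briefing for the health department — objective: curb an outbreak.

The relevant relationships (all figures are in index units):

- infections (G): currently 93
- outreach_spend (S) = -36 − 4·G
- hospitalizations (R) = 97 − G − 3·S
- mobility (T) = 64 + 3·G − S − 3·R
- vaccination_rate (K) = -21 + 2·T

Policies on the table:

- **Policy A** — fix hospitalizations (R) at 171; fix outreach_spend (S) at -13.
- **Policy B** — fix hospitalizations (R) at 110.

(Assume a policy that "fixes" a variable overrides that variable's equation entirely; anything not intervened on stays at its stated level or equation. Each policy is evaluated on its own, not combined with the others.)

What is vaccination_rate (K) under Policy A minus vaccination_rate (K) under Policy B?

Policy A (R := 171, S := -13):
  G = 93
  S = -13
  R = 171
  T = 64 + 3·93 − (-13) − 3·171 = -157
  K = -21 + 2·(-157) = -335
Policy B (R := 110):
  G = 93
  S = -36 − 4·93 = -408
  R = 110
  T = 64 + 3·93 − (-408) − 3·110 = 421
  K = -21 + 2·421 = 821
K: -335 − 821 = -1156

-1156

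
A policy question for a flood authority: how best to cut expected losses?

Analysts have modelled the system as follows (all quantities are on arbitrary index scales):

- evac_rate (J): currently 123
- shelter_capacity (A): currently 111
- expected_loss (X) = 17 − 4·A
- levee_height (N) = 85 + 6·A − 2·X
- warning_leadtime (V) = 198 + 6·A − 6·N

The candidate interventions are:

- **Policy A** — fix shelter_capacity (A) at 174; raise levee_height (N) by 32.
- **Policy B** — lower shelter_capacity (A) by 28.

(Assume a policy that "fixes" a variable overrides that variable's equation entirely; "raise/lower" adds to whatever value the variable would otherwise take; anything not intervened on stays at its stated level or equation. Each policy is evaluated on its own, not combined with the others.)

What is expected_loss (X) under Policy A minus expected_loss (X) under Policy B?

-364

Policy A (A := 174, N + 32):
  A = 174
  X = 17 − 4·174 = -679
Policy B (A − 28):
  A = 111 − 28 = 83
  X = 17 − 4·83 = -315
X: -679 − (-315) = -364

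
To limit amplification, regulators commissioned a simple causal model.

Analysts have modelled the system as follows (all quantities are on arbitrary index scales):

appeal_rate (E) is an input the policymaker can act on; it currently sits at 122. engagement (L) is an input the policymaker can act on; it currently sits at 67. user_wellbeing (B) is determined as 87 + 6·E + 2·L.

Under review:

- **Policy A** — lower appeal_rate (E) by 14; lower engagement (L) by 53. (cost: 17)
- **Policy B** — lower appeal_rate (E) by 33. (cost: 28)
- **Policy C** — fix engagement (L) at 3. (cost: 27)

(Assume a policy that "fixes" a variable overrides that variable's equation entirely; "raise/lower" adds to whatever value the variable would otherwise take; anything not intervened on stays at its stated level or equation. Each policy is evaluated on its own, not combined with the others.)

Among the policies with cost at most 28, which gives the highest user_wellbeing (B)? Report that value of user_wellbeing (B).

825

Policy A (E − 14, L − 53):
  E = 122 − 14 = 108
  L = 67 − 53 = 14
  B = 87 + 6·108 + 2·14 = 763
Policy B (E − 33):
  E = 122 − 33 = 89
  L = 67
  B = 87 + 6·89 + 2·67 = 755
Policy C (L := 3):
  E = 122
  L = 3
  B = 87 + 6·122 + 2·3 = 825
Comparing — Policy A: B=763, Policy B: B=755, Policy C: B=825. Highest is 825 (Policy C).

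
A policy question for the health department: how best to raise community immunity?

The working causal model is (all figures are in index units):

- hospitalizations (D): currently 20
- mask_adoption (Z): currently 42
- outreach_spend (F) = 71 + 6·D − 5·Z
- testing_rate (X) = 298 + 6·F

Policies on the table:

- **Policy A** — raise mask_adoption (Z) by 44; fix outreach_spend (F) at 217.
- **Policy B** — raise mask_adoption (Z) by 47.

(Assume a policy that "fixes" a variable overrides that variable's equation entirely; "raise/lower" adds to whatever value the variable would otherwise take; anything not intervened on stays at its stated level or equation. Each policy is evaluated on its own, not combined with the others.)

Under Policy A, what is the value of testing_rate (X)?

Policy A (Z + 44, F := 217):
  D = 20
  Z = 42 + 44 = 86
  F = 217
  X = 298 + 6·217 = 1600

1600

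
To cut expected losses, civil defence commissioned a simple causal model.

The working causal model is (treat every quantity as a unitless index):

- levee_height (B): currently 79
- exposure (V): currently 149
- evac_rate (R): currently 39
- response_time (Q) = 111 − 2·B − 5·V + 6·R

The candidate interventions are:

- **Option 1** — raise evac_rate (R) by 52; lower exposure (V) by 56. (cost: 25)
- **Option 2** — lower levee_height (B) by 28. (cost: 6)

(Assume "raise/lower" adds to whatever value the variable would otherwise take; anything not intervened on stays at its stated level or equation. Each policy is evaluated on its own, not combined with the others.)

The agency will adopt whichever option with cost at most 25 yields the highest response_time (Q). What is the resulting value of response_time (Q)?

34

Option 1 (R + 52, V − 56):
  B = 79
  V = 149 − 56 = 93
  R = 39 + 52 = 91
  Q = 111 − 2·79 − 5·93 + 6·91 = 34
Option 2 (B − 28):
  B = 79 − 28 = 51
  V = 149
  R = 39
  Q = 111 − 2·51 − 5·149 + 6·39 = -502
Comparing — Option 1: Q=34, Option 2: Q=-502. Highest is 34 (Option 1).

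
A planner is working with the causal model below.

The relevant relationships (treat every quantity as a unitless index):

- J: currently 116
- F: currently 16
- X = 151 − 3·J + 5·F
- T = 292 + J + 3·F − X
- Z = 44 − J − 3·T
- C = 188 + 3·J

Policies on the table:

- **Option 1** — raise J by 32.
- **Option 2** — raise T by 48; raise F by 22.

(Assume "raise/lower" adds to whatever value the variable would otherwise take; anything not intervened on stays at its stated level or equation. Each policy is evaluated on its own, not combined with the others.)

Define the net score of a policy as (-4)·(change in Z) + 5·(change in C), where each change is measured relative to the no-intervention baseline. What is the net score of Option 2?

Baseline:
  J = 116
  F = 16
  X = 151 − 3·116 + 5·16 = -117
  T = 292 + 116 + 3·16 − (-117) = 573
  Z = 44 − 116 − 3·573 = -1791
  C = 188 + 3·116 = 536
Option 2 (T + 48, F + 22):
  J = 116
  F = 16 + 22 = 38
  X = 151 − 3·116 + 5·38 = -7
  T = 292 + 116 + 3·38 − (-7) (+48 from intervention) = 577
  Z = 44 − 116 − 3·577 = -1803
  C = 188 + 3·116 = 536
ΔZ = -1803 − (-1791) = -12; ΔC = 536 − 536 = 0
Score = (-4)·(-12) + 5·0 = 48

48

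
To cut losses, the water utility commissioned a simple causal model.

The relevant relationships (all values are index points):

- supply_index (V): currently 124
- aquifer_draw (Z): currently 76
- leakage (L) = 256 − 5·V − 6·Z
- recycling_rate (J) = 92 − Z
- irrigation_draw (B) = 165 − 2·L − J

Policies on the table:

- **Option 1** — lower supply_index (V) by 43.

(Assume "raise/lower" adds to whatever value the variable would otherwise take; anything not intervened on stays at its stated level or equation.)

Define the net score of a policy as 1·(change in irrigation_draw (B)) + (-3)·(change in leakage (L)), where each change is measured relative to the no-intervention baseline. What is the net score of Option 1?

-1075

Baseline:
  V = 124
  Z = 76
  L = 256 − 5·124 − 6·76 = -820
  J = 92 − 76 = 16
  B = 165 − 2·(-820) − 16 = 1789
Option 1 (V − 43):
  V = 124 − 43 = 81
  Z = 76
  L = 256 − 5·81 − 6·76 = -605
  J = 92 − 76 = 16
  B = 165 − 2·(-605) − 16 = 1359
ΔB = 1359 − 1789 = -430; ΔL = -605 − (-820) = 215
Score = 1·(-430) + (-3)·215 = -1075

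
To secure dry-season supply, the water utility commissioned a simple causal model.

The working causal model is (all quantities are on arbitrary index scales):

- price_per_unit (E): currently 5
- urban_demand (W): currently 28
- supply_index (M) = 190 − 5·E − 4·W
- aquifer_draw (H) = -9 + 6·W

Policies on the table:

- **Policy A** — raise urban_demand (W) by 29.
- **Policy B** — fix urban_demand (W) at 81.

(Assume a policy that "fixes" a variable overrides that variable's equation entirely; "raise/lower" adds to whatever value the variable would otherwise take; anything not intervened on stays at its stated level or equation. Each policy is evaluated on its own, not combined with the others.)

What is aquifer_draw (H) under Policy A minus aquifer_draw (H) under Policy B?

Policy A (W + 29):
  W = 28 + 29 = 57
  H = -9 + 6·57 = 333
Policy B (W := 81):
  W = 81
  H = -9 + 6·81 = 477
H: 333 − 477 = -144

-144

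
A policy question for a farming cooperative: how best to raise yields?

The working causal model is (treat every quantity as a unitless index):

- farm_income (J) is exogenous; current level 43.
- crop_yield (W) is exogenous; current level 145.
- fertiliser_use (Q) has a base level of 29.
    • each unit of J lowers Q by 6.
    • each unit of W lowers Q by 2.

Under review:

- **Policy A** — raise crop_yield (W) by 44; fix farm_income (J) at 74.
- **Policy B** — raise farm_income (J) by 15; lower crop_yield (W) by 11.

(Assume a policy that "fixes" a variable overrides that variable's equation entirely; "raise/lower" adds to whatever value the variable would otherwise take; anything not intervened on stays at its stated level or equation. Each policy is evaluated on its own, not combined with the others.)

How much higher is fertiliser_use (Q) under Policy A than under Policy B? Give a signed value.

Policy A (W + 44, J := 74):
  J = 74
  W = 145 + 44 = 189
  Q = 29 − 6·74 − 2·189 = -793
Policy B (J + 15, W − 11):
  J = 43 + 15 = 58
  W = 145 − 11 = 134
  Q = 29 − 6·58 − 2·134 = -587
Q: -793 − (-587) = -206

-206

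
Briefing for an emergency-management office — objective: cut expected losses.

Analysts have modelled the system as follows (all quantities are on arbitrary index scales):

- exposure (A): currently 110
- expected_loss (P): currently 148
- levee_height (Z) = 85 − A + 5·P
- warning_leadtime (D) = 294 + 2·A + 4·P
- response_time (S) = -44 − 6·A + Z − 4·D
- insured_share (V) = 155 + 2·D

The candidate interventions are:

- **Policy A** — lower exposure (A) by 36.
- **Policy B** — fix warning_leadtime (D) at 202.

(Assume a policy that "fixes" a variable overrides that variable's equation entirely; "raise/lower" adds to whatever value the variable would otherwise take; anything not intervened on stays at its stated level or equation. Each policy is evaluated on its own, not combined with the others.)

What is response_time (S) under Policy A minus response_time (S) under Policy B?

Policy A (A − 36):
  A = 110 − 36 = 74
  P = 148
  Z = 85 − 74 + 5·148 = 751
  D = 294 + 2·74 + 4·148 = 1034
  S = -44 − 6·74 + 751 − 4·1034 = -3873
Policy B (D := 202):
  A = 110
  P = 148
  Z = 85 − 110 + 5·148 = 715
  D = 202
  S = -44 − 6·110 + 715 − 4·202 = -797
S: -3873 − (-797) = -3076

-3076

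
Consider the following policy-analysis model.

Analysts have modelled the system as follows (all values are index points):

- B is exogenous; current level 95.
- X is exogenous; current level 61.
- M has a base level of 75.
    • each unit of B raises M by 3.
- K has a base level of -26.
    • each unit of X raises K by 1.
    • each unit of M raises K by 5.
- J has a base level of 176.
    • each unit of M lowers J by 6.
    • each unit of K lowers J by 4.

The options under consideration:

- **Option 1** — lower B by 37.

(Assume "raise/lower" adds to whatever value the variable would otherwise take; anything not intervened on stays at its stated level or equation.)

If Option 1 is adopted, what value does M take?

249

Option 1 (B − 37):
  B = 95 − 37 = 58
  M = 75 + 3·58 = 249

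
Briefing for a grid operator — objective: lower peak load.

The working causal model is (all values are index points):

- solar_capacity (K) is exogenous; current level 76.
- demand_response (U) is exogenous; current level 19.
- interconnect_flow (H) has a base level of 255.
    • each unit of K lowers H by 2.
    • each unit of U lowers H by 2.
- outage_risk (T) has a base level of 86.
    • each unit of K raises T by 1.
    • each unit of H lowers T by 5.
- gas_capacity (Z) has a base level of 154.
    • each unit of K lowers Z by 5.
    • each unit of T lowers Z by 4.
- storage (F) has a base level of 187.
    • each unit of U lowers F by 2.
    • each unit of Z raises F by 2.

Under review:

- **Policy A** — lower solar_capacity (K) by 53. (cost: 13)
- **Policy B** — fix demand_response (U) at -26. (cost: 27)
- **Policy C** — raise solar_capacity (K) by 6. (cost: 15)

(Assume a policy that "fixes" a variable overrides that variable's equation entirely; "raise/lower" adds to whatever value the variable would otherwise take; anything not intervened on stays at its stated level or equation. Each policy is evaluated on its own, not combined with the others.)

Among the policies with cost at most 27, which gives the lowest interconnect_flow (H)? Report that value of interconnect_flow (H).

Policy A (K − 53):
  K = 76 − 53 = 23
  U = 19
  H = 255 − 2·23 − 2·19 = 171
Policy B (U := -26):
  K = 76
  U = -26
  H = 255 − 2·76 − 2·(-26) = 155
Policy C (K + 6):
  K = 76 + 6 = 82
  U = 19
  H = 255 − 2·82 − 2·19 = 53
Comparing — Policy A: H=171, Policy B: H=155, Policy C: H=53. Lowest is 53 (Policy C).

53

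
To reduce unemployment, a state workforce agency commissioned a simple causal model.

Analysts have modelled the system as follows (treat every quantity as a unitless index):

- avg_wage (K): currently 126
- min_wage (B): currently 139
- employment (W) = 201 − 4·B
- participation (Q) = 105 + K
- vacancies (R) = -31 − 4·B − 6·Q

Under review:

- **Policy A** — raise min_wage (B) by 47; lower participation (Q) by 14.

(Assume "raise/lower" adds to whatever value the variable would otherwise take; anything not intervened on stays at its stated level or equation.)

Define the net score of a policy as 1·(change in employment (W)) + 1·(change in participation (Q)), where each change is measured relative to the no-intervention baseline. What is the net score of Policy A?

-202

Baseline:
  K = 126
  B = 139
  W = 201 − 4·139 = -355
  Q = 105 + 126 = 231
Policy A (B + 47, Q − 14):
  K = 126
  B = 139 + 47 = 186
  W = 201 − 4·186 = -543
  Q = 105 + 126 (−14 from intervention) = 217
ΔW = -543 − (-355) = -188; ΔQ = 217 − 231 = -14
Score = 1·(-188) + 1·(-14) = -202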